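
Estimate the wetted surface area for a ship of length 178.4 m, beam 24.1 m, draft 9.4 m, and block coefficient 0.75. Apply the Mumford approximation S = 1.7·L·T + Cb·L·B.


Formula: S = 1.7*L*T + V/T with V = Cb*L*B*T, i.e. S = L * (1.7*T + Cb*B)
Step 1 — 1.7*T = 1.7 * 9.4 = 15.98 m
Step 2 — Cb*B = 0.75 * 24.1 = 18.075 m
Step 3 — 1.7*T + Cb*B = 15.98 + 18.075 = 34.055 m
Step 4 — S = 178.4 * 34.055 ≈ 6075.4 m^2 (5 s.f.)

6075.4 m^2


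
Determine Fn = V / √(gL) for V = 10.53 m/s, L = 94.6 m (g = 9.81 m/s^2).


Formula: Fn = V / sqrt(g * L)
Step 1 — g * L = 9.81 * 94.6 = 928.026
Step 2 — sqrt(g * L) = sqrt(928.026) = 30.463519
Step 3 — Fn = 10.53 / 30.463519 ≈ 0.34566 (5 s.f.)

0.34566


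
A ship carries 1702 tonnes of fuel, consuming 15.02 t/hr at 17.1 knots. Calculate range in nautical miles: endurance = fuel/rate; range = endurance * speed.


Formula: endurance = fuel / rate; range = endurance * speed
Step 1 — endurance = 1702 / 15.02 = 113.3156 hours
Step 2 — range = 113.3156 * 17.1 ≈ 1937.7 nautical miles (5 s.f.)

1937.7 NM


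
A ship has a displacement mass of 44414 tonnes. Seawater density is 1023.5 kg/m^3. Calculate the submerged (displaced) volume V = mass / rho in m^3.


Formula: V = mass / rho
Step 1 — convert tonnes to kg: 44414 t * 1000 = 44414000 kg
Step 2 — V = 44414000 / 1023.5 ≈ 43394 m^3 (5 s.f.)

43394 m^3


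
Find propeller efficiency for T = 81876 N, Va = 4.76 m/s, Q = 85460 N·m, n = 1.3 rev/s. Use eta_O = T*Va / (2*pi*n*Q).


Formula: eta = T * Va / (2 * pi * n * Q)
Step 1 — numerator = T * Va = 81876 * 4.76 = 389729.76
Step 2 — 2 * pi * n = 2 * pi * 1.3 = 8.168141
Step 3 — denominator = 8.168141 * 85460 = 698049.33
Step 4 — eta = 389729.76 / 698049.33 ≈ 0.55831 (5 s.f.)

0.55831


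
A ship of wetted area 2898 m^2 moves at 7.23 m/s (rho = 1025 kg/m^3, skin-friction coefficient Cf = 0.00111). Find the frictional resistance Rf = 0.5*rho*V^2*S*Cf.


Formula: Rf = 0.5 * rho * V^2 * S * Cf
Step 1 — V^2 = 7.23^2 = 52.2729
Step 2 — 0.5 * rho * V^2 = 0.5 * 1025 * 52.2729 = 26789.86125
Step 3 — Rf = 26789.86125 * 2898 * 0.00111 ≈ 86177 N (5 s.f.)

86177 N


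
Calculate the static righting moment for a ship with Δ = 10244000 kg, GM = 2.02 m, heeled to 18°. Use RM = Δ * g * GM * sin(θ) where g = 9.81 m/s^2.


Formula: GZ = GM * sin(theta); RM = disp * g * GZ
Step 1 — GZ = 2.02 * sin(18°) = 2.02 * 0.309017 = 0.624214 m
Step 2 — RM = 10244000 * 9.81 * 0.624214 ≈ 62730000 N·m (5 s.f.)

62730000 N·m


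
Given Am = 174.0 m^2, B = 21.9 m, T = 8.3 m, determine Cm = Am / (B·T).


Formula: Cm = Am / (B * T)
Step 1 — B * T = 21.9 * 8.3 = 181.77 m^2
Step 2 — Cm = 174.0 / 181.77 ≈ 0.95725 (5 s.f.)

0.95725


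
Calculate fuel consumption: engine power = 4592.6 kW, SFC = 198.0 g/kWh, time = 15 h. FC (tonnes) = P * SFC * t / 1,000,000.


Formula: FC (tonnes) = P * SFC * t / 1,000,000
Step 1 — P * SFC * t = 4592.6 * 198.0 * 15 = 13640022.0 g
Step 2 — FC (tonnes) = 13640022.0 / 1,000,000 ≈ 13.640 tonnes (5 s.f.)

13.640 tonnes


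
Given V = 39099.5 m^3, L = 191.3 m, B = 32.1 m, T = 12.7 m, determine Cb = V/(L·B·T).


Formula: Cb = V / (L * B * T)
Step 1 — L * B * T = 191.3 * 32.1 * 12.7 = 77987.271 m^3
Step 2 — Cb = 39099.5 / 77987.271 ≈ 0.50136 (5 s.f.)

0.50136


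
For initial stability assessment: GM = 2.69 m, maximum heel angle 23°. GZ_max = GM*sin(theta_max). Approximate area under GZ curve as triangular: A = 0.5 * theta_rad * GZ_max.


Formula: GZ_max = GM * sin(theta); Area = 0.5 * theta_rad * GZ_max
Step 1 — GZ_max = 2.69 * sin(23°) = 2.69 * 0.390731 = 1.051066 m
Step 2 — theta_rad = 23 * pi/180 = 0.401426 rad
Step 3 — Area = 0.5 * 0.401426 * 1.051066 ≈ 0.21096 m·rad (5 s.f.)

0.21096 m·rad


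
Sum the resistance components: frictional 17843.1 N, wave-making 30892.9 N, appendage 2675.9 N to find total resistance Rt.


Formula: Rt = Rf + Rw + Ra
Substituting: Rt = 17843.1 + 30892.9 + 2675.9
Result: Rt = 51411.9 N

51411.9 N


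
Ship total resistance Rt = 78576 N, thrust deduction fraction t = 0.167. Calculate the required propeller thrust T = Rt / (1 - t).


Formula: T = Rt / (1 - t)
Step 1 — (1 - t) = 1 - 0.167 = 0.833
Step 2 — T = 78576 / 0.833 ≈ 94329 N (5 s.f.)

94329 N


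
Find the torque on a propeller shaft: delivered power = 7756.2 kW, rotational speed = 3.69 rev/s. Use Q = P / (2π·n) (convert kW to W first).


Formula: Q = P_W / (2 * pi * n)
Step 1 — P_W = 7756.2 kW * 1000 = 7756200.0 W
Step 2 — 2 * pi * n = 2 * pi * 3.69 = 23.184954
Step 3 — Q = 7756200.0 / 23.184954 ≈ 334540 N·m (5 s.f.)

334540 N·m


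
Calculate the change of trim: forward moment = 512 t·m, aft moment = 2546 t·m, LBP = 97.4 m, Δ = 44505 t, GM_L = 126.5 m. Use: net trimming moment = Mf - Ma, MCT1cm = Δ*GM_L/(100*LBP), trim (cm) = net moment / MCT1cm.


Formula: net trimming moment = Mf - Ma; MCT1cm = Δ*GM_L/(100*LBP); trim = net moment / MCT1cm
Step 1 — net trimming moment = 512 - 2546 = -2034 t·m
Step 2 — MCT1cm = 44505 * 126.5 / (100 * 97.4) = 578.0167 t·m/cm
Step 3 — trim = -2034 / 578.0167 ≈ -3.5189 cm (5 s.f.)

-3.5189 cm


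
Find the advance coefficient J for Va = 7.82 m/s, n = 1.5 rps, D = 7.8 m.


Formula: J = Va / (n * D)
Step 1 — n * D = 1.5 * 7.8 = 11.7
Step 2 — J = 7.82 / 11.7 ≈ 0.66838 (5 s.f.)

0.66838


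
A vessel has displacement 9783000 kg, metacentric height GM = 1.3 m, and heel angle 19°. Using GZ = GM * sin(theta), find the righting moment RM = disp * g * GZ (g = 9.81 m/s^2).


Formula: GZ = GM * sin(theta); RM = disp * g * GZ
Step 1 — GZ = 1.3 * sin(19°) = 1.3 * 0.325568 = 0.423238 m
Step 2 — RM = 9783000 * 9.81 * 0.423238 ≈ 40619000 N·m (5 s.f.)

40619000 N·m


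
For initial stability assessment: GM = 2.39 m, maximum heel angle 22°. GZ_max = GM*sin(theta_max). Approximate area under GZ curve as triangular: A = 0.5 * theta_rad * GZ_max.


Formula: GZ_max = GM * sin(theta); Area = 0.5 * theta_rad * GZ_max
Step 1 — GZ_max = 2.39 * sin(22°) = 2.39 * 0.374607 = 0.895311 m
Step 2 — theta_rad = 22 * pi/180 = 0.383972 rad
Step 3 — Area = 0.5 * 0.383972 * 0.895311 ≈ 0.17189 m·rad (5 s.f.)

0.17189 m·rad


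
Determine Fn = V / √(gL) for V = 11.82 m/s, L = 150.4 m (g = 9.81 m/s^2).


Formula: Fn = V / sqrt(g * L)
Step 1 — g * L = 9.81 * 150.4 = 1475.424
Step 2 — sqrt(g * L) = sqrt(1475.424) = 38.411248
Step 3 — Fn = 11.82 / 38.411248 ≈ 0.30772 (5 s.f.)

0.30772


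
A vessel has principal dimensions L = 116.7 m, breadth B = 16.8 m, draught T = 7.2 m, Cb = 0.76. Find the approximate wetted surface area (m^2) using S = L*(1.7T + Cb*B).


Formula: S = 1.7*L*T + V/T with V = Cb*L*B*T, i.e. S = L * (1.7*T + Cb*B)
Step 1 — 1.7*T = 1.7 * 7.2 = 12.24 m
Step 2 — Cb*B = 0.76 * 16.8 = 12.768 m
Step 3 — 1.7*T + Cb*B = 12.24 + 12.768 = 25.008 m
Step 4 — S = 116.7 * 25.008 ≈ 2918.4 m^2 (5 s.f.)

2918.4 m^2


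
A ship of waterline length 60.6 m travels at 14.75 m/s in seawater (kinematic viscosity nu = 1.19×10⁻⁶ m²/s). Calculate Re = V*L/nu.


Formula: Re = V * L / nu
Step 1 — V * L = 14.75 * 60.6 = 893.85 m^2/s
Step 2 — Re = 893.85 / 1.19e-6 = 7.51e+08

7.51e+08


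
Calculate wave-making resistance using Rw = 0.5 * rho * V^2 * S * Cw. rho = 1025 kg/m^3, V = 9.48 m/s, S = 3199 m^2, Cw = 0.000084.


Formula: Rw = 0.5 * rho * V^2 * S * Cw
Step 1 — V^2 = 9.48^2 = 89.8704
Step 2 — 0.5 * rho * V^2 = 0.5 * 1025 * 89.8704 = 46058.58
Step 3 — Rw = 46058.58 * 3199 * 0.000084 ≈ 12377 N (5 s.f.)

12377 N


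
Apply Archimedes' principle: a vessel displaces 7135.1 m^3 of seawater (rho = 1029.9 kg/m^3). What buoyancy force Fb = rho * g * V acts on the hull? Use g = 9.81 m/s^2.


Formula: Fb = rho * g * V
Substituting: Fb = 1029.9 * 9.81 * 7135.1
Intermediate: 1029.9 * 9.81 = 10103.319
Result: Fb = 10103.319 * 7135.1 ≈ 72088000 N (5 s.f.)

72088000 N


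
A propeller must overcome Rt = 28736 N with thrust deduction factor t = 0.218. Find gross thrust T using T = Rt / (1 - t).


Formula: T = Rt / (1 - t)
Step 1 — (1 - t) = 1 - 0.218 = 0.782
Step 2 — T = 28736 / 0.782 ≈ 36747 N (5 s.f.)

36747 N


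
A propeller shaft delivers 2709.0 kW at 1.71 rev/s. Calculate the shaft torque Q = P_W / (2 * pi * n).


Formula: Q = P_W / (2 * pi * n)
Step 1 — P_W = 2709.0 kW * 1000 = 2709000.0 W
Step 2 — 2 * pi * n = 2 * pi * 1.71 = 10.744247
Step 3 — Q = 2709000.0 / 10.744247 ≈ 252130 N·m (5 s.f.)

252130 N·m


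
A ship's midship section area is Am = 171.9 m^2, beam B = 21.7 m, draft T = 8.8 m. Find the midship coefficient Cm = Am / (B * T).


Formula: Cm = Am / (B * T)
Step 1 — B * T = 21.7 * 8.8 = 190.96 m^2
Step 2 — Cm = 171.9 / 190.96 ≈ 0.90019 (5 s.f.)

0.90019


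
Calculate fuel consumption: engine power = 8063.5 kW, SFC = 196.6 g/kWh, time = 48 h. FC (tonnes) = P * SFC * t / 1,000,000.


Formula: FC (tonnes) = P * SFC * t / 1,000,000
Step 1 — P * SFC * t = 8063.5 * 196.6 * 48 = 76093636.8 g
Step 2 — FC (tonnes) = 76093636.8 / 1,000,000 ≈ 76.094 tonnes (5 s.f.)

76.094 tonnes


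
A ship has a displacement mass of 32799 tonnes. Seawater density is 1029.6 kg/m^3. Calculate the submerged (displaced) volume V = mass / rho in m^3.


Formula: V = mass / rho
Step 1 — convert tonnes to kg: 32799 t * 1000 = 32799000 kg
Step 2 — V = 32799000 / 1029.6 ≈ 31856 m^3 (5 s.f.)

31856 m^3


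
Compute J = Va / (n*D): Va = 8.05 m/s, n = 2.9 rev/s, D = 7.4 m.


Formula: J = Va / (n * D)
Step 1 — n * D = 2.9 * 7.4 = 21.46
Step 2 — J = 8.05 / 21.46 ≈ 0.37512 (5 s.f.)

0.37512


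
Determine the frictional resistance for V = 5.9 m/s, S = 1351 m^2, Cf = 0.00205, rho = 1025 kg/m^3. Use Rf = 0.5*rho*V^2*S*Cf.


Formula: Rf = 0.5 * rho * V^2 * S * Cf
Step 1 — V^2 = 5.9^2 = 34.81
Step 2 — 0.5 * rho * V^2 = 0.5 * 1025 * 34.81 = 17840.125
Step 3 — Rf = 17840.125 * 1351 * 0.00205 ≈ 49409 N (5 s.f.)

49409 N


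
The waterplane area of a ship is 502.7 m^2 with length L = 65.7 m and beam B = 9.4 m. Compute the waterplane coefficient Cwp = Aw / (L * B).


Formula: Cwp = Aw / (L * B)
Step 1 — L * B = 65.7 * 9.4 = 617.58 m^2
Step 2 — Cwp = 502.7 / 617.58 ≈ 0.81398 (5 s.f.)

0.81398


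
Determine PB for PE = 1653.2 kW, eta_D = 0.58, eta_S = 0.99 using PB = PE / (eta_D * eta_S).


Formula: PB = PE / (eta_D * eta_S)
Step 1 — combined efficiency = eta_D * eta_S = 0.58 * 0.99 = 0.5742
Step 2 — PB = 1653.2 / 0.5742 ≈ 2879.1 kW (5 s.f.)

2879.1 kW


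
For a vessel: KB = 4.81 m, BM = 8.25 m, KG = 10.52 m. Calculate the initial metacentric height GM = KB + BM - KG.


Formula: GM = KB + BM - KG
Step 1 — KM = KB + BM = 4.81 + 8.25 = 13.06 m
Step 2 — GM = KM - KG = 13.06 - 10.52 = 2.54 m

2.54 m


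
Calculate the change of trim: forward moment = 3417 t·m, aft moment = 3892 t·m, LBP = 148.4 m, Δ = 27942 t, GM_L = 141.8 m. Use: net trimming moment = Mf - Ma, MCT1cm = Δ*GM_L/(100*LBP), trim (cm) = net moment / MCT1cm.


Formula: net trimming moment = Mf - Ma; MCT1cm = Δ*GM_L/(100*LBP); trim = net moment / MCT1cm
Step 1 — net trimming moment = 3417 - 3892 = -475 t·m
Step 2 — MCT1cm = 27942 * 141.8 / (100 * 148.4) = 266.993 t·m/cm
Step 3 — trim = -475 / 266.993 ≈ -1.7791 cm (5 s.f.)

-1.7791 cm


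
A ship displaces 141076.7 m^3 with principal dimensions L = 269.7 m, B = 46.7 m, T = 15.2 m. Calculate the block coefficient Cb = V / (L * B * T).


Formula: Cb = V / (L * B * T)
Step 1 — L * B * T = 269.7 * 46.7 * 15.2 = 191443.848 m^3
Step 2 — Cb = 141076.7 / 191443.848 ≈ 0.73691 (5 s.f.)

0.73691


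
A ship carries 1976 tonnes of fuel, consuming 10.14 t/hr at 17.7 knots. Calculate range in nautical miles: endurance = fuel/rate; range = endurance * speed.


Formula: endurance = fuel / rate; range = endurance * speed
Step 1 — endurance = 1976 / 10.14 = 194.8718 hours
Step 2 — range = 194.8718 * 17.7 ≈ 3449.2 nautical miles (5 s.f.)

3449.2 NM


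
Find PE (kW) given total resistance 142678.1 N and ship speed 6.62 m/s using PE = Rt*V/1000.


Formula: PE = Rt * V / 1000 (kW)
Step 1 — PE (W) = 142678.1 * 6.62 = 944529.022 W
Step 2 — PE (kW) = 944529.022 / 1000 ≈ 944.53 kW (5 s.f.)

944.53 kW


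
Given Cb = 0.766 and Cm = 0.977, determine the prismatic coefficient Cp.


Formula: Cp = Cb / Cm
Substituting: Cp = 0.766 / 0.977
Result: Cp ≈ 0.78403 (5 s.f.)

0.78403


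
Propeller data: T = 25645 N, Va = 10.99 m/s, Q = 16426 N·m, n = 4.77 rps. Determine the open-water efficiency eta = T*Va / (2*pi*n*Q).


Formula: eta = T * Va / (2 * pi * n * Q)
Step 1 — numerator = T * Va = 25645 * 10.99 = 281838.55
Step 2 — 2 * pi * n = 2 * pi * 4.77 = 29.970794
Step 3 — denominator = 29.970794 * 16426 = 492300.26
Step 4 — eta = 281838.55 / 492300.26 ≈ 0.57249 (5 s.f.)

0.57249


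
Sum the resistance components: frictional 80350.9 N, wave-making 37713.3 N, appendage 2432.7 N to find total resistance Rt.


Formula: Rt = Rf + Rw + Ra
Substituting: Rt = 80350.9 + 37713.3 + 2432.7
Result: Rt = 120496.9 N

120496.9 N


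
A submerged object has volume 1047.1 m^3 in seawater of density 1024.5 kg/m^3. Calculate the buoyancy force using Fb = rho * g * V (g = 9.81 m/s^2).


Formula: Fb = rho * g * V
Substituting: Fb = 1024.5 * 9.81 * 1047.1
Intermediate: 1024.5 * 9.81 = 10050.345
Result: Fb = 10050.345 * 1047.1 ≈ 10524000 N (5 s.f.)

10524000 N


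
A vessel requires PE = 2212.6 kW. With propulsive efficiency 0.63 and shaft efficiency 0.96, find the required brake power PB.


Formula: PB = PE / (eta_D * eta_S)
Step 1 — combined efficiency = eta_D * eta_S = 0.63 * 0.96 = 0.6048
Step 2 — PB = 2212.6 / 0.6048 ≈ 3658.4 kW (5 s.f.)

3658.4 kW


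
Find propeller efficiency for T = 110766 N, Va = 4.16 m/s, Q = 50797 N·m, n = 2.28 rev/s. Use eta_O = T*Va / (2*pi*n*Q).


Formula: eta = T * Va / (2 * pi * n * Q)
Step 1 — numerator = T * Va = 110766 * 4.16 = 460786.56
Step 2 — 2 * pi * n = 2 * pi * 2.28 = 14.325663
Step 3 — denominator = 14.325663 * 50797 = 727700.7
Step 4 — eta = 460786.56 / 727700.7 ≈ 0.63321 (5 s.f.)

0.63321


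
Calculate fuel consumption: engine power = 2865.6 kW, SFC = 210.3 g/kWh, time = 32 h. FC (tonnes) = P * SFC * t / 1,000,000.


Formula: FC (tonnes) = P * SFC * t / 1,000,000
Step 1 — P * SFC * t = 2865.6 * 210.3 * 32 = 19284341.76 g
Step 2 — FC (tonnes) = 19284341.76 / 1,000,000 ≈ 19.284 tonnes (5 s.f.)

19.284 tonnes


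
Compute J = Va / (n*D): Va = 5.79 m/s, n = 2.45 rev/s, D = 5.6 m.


Formula: J = Va / (n * D)
Step 1 — n * D = 2.45 * 5.6 = 13.72
Step 2 — J = 5.79 / 13.72 ≈ 0.42201 (5 s.f.)

0.42201


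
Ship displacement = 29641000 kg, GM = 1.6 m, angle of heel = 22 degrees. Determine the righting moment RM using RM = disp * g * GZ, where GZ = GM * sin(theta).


Formula: GZ = GM * sin(theta); RM = disp * g * GZ
Step 1 — GZ = 1.6 * sin(22°) = 1.6 * 0.374607 = 0.599371 m
Step 2 — RM = 29641000 * 9.81 * 0.599371 ≈ 174280000 N·m (5 s.f.)

174280000 N·m


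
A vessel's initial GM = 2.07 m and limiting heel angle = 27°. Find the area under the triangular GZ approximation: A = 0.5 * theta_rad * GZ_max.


Formula: GZ_max = GM * sin(theta); Area = 0.5 * theta_rad * GZ_max
Step 1 — GZ_max = 2.07 * sin(27°) = 2.07 * 0.45399 = 0.939759 m
Step 2 — theta_rad = 27 * pi/180 = 0.471239 rad
Step 3 — Area = 0.5 * 0.471239 * 0.939759 ≈ 0.22143 m·rad (5 s.f.)

0.22143 m·rad


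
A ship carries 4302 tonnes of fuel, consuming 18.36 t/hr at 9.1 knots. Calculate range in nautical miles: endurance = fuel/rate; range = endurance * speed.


Formula: endurance = fuel / rate; range = endurance * speed
Step 1 — endurance = 4302 / 18.36 = 234.3137 hours
Step 2 — range = 234.3137 * 9.1 ≈ 2132.3 nautical miles (5 s.f.)

2132.3 NM


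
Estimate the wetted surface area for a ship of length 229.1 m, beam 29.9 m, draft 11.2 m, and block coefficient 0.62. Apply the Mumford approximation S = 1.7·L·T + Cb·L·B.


Formula: S = 1.7*L*T + V/T with V = Cb*L*B*T, i.e. S = L * (1.7*T + Cb*B)
Step 1 — 1.7*T = 1.7 * 11.2 = 19.04 m
Step 2 — Cb*B = 0.62 * 29.9 = 18.538 m
Step 3 — 1.7*T + Cb*B = 19.04 + 18.538 = 37.578 m
Step 4 — S = 229.1 * 37.578 ≈ 8609.1 m^2 (5 s.f.)

8609.1 m^2


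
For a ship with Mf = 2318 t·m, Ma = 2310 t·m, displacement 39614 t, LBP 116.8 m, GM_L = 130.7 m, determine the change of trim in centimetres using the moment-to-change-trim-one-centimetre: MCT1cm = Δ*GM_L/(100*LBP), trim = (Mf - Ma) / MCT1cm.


Formula: net trimming moment = Mf - Ma; MCT1cm = Δ*GM_L/(100*LBP); trim = net moment / MCT1cm
Step 1 — net trimming moment = 2318 - 2310 = 8 t·m
Step 2 — MCT1cm = 39614 * 130.7 / (100 * 116.8) = 443.2834 t·m/cm
Step 3 — trim = 8 / 443.2834 ≈ 0.018047 cm (5 s.f.)

0.018047 cm


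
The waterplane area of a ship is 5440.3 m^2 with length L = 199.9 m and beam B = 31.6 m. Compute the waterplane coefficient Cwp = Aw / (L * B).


Formula: Cwp = Aw / (L * B)
Step 1 — L * B = 199.9 * 31.6 = 6316.84 m^2
Step 2 — Cwp = 5440.3 / 6316.84 ≈ 0.86124 (5 s.f.)

0.86124


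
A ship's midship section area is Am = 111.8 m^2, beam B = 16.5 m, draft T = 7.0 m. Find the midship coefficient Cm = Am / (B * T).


Formula: Cm = Am / (B * T)
Step 1 — B * T = 16.5 * 7.0 = 115.5 m^2
Step 2 — Cm = 111.8 / 115.5 ≈ 0.96797 (5 s.f.)

0.96797


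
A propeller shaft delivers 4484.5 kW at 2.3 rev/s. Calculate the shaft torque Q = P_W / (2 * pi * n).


Formula: Q = P_W / (2 * pi * n)
Step 1 — P_W = 4484.5 kW * 1000 = 4484500.0 W
Step 2 — 2 * pi * n = 2 * pi * 2.3 = 14.451326
Step 3 — Q = 4484500.0 / 14.451326 ≈ 310320 N·m (5 s.f.)

310320 N·m


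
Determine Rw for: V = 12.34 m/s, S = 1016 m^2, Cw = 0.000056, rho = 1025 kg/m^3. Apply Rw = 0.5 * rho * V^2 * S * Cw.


Formula: Rw = 0.5 * rho * V^2 * S * Cw
Step 1 — V^2 = 12.34^2 = 152.2756
Step 2 — 0.5 * rho * V^2 = 0.5 * 1025 * 152.2756 = 78041.245
Step 3 — Rw = 78041.245 * 1016 * 0.000056 ≈ 4440.2 N (5 s.f.)

4440.2 N


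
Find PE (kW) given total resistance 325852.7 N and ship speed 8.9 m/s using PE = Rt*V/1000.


Formula: PE = Rt * V / 1000 (kW)
Step 1 — PE (W) = 325852.7 * 8.9 = 2900089.03 W
Step 2 — PE (kW) = 2900089.03 / 1000 ≈ 2900.1 kW (5 s.f.)

2900.1 kW


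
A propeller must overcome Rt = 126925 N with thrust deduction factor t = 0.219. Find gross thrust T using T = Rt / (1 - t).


Formula: T = Rt / (1 - t)
Step 1 — (1 - t) = 1 - 0.219 = 0.781
Step 2 — T = 126925 / 0.781 ≈ 162520 N (5 s.f.)

162520 N


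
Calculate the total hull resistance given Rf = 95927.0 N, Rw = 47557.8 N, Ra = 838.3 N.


Formula: Rt = Rf + Rw + Ra
Substituting: Rt = 95927.0 + 47557.8 + 838.3
Result: Rt = 144323.1 N

144323.1 N


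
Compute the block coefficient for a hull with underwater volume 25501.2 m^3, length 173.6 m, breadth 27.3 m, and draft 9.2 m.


Formula: Cb = V / (L * B * T)
Step 1 — L * B * T = 173.6 * 27.3 * 9.2 = 43601.376 m^3
Step 2 — Cb = 25501.2 / 43601.376 ≈ 0.58487 (5 s.f.)

0.58487


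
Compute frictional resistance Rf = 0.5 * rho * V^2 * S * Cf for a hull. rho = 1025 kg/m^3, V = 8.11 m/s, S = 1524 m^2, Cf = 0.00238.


Formula: Rf = 0.5 * rho * V^2 * S * Cf
Step 1 — V^2 = 8.11^2 = 65.7721
Step 2 — 0.5 * rho * V^2 = 0.5 * 1025 * 65.7721 = 33708.20125
Step 3 — Rf = 33708.20125 * 1524 * 0.00238 ≈ 122260 N (5 s.f.)

122260 N


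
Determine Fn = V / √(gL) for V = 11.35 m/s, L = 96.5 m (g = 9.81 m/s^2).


Formula: Fn = V / sqrt(g * L)
Step 1 — g * L = 9.81 * 96.5 = 946.665
Step 2 — sqrt(g * L) = sqrt(946.665) = 30.767922
Step 3 — Fn = 11.35 / 30.767922 ≈ 0.36889 (5 s.f.)

0.36889


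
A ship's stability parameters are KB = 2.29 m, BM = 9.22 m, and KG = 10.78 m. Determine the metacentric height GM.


Formula: GM = KB + BM - KG
Step 1 — KM = KB + BM = 2.29 + 9.22 = 11.51 m
Step 2 — GM = KM - KG = 11.51 - 10.78 = 0.73 m

0.73 m


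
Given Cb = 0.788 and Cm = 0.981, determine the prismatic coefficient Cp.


Formula: Cp = Cb / Cm
Substituting: Cp = 0.788 / 0.981
Result: Cp ≈ 0.80326 (5 s.f.)

0.80326


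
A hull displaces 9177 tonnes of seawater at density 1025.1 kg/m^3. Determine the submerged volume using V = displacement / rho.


Formula: V = mass / rho
Step 1 — convert tonnes to kg: 9177 t * 1000 = 9177000 kg
Step 2 — V = 9177000 / 1025.1 ≈ 8952.3 m^3 (5 s.f.)

8952.3 m^3


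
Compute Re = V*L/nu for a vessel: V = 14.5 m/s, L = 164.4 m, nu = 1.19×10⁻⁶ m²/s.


Formula: Re = V * L / nu
Step 1 — V * L = 14.5 * 164.4 = 2383.8 m^2/s
Step 2 — Re = 2383.8 / 1.19e-6 = 2.00e+09

2.00e+09


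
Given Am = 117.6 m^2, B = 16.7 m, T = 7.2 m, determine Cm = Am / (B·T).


Formula: Cm = Am / (B * T)
Step 1 — B * T = 16.7 * 7.2 = 120.24 m^2
Step 2 — Cm = 117.6 / 120.24 ≈ 0.97804 (5 s.f.)

0.97804


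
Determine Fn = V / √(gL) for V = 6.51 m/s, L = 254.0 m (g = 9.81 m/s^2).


Formula: Fn = V / sqrt(g * L)
Step 1 — g * L = 9.81 * 254.0 = 2491.74
Step 2 — sqrt(g * L) = sqrt(2491.74) = 49.917332
Step 3 — Fn = 6.51 / 49.917332 ≈ 0.13042 (5 s.f.)

0.13042


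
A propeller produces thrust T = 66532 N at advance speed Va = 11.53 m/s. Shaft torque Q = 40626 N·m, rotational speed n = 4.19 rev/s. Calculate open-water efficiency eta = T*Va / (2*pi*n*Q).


Formula: eta = T * Va / (2 * pi * n * Q)
Step 1 — numerator = T * Va = 66532 * 11.53 = 767113.96
Step 2 — 2 * pi * n = 2 * pi * 4.19 = 26.326546
Step 3 — denominator = 26.326546 * 40626 = 1069542.26
Step 4 — eta = 767113.96 / 1069542.26 ≈ 0.71724 (5 s.f.)

0.71724


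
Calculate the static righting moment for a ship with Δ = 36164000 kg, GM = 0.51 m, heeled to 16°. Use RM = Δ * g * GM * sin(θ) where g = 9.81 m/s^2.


Formula: GZ = GM * sin(theta); RM = disp * g * GZ
Step 1 — GZ = 0.51 * sin(16°) = 0.51 * 0.275637 = 0.140575 m
Step 2 — RM = 36164000 * 9.81 * 0.140575 ≈ 49872000 N·m (5 s.f.)

49872000 N·m


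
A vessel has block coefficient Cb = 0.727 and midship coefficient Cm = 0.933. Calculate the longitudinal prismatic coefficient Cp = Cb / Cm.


Formula: Cp = Cb / Cm
Substituting: Cp = 0.727 / 0.933
Result: Cp ≈ 0.77921 (5 s.f.)

0.77921


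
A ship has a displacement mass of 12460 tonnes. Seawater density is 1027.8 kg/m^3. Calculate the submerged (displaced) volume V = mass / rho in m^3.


Formula: V = mass / rho
Step 1 — convert tonnes to kg: 12460 t * 1000 = 12460000 kg
Step 2 — V = 12460000 / 1027.8 ≈ 12123 m^3 (5 s.f.)

12123 m^3


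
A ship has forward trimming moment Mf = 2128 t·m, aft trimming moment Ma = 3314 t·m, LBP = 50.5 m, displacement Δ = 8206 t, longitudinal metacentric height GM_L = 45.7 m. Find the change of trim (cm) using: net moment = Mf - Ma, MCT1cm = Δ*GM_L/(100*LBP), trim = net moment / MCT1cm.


Formula: net trimming moment = Mf - Ma; MCT1cm = Δ*GM_L/(100*LBP); trim = net moment / MCT1cm
Step 1 — net trimming moment = 2128 - 3314 = -1186 t·m
Step 2 — MCT1cm = 8206 * 45.7 / (100 * 50.5) = 74.2602 t·m/cm
Step 3 — trim = -1186 / 74.2602 ≈ -15.971 cm (5 s.f.)

-15.971 cm


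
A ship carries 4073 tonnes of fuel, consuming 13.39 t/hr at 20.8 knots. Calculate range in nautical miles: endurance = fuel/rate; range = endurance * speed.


Formula: endurance = fuel / rate; range = endurance * speed
Step 1 — endurance = 4073 / 13.39 = 304.1822 hours
Step 2 — range = 304.1822 * 20.8 ≈ 6327.0 nautical miles (5 s.f.)

6327.0 NM


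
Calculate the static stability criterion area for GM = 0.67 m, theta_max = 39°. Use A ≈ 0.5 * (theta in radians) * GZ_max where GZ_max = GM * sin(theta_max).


Formula: GZ_max = GM * sin(theta); Area = 0.5 * theta_rad * GZ_max
Step 1 — GZ_max = 0.67 * sin(39°) = 0.67 * 0.62932 = 0.421644 m
Step 2 — theta_rad = 39 * pi/180 = 0.680678 rad
Step 3 — Area = 0.5 * 0.680678 * 0.421644 ≈ 0.14350 m·rad (5 s.f.)

0.14350 m·rad


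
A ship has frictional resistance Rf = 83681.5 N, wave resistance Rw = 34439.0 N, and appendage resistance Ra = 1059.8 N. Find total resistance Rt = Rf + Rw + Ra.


Formula: Rt = Rf + Rw + Ra
Substituting: Rt = 83681.5 + 34439.0 + 1059.8
Result: Rt = 119180.3 N

119180.3 N


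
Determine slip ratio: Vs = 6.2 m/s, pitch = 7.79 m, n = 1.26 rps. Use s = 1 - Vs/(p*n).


Formula: s = 1 - Vs / (p * n)
Step 1 — p * n = 7.79 * 1.26 = 9.8154
Step 2 — Vs / (p*n) = 6.2 / 9.8154 = 0.63166 (6 d.p.)
Step 3 — s = 1 - 0.63166 = 0.36834

0.36834


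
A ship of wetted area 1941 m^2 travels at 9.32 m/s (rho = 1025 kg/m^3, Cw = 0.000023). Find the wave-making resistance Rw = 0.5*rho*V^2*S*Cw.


Formula: Rw = 0.5 * rho * V^2 * S * Cw
Step 1 — V^2 = 9.32^2 = 86.8624
Step 2 — 0.5 * rho * V^2 = 0.5 * 1025 * 86.8624 = 44516.98
Step 3 — Rw = 44516.98 * 1941 * 0.000023 ≈ 1987.4 N (5 s.f.)

1987.4 N


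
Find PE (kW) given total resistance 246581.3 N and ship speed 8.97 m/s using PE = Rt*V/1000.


Formula: PE = Rt * V / 1000 (kW)
Step 1 — PE (W) = 246581.3 * 8.97 = 2211834.261 W
Step 2 — PE (kW) = 2211834.261 / 1000 ≈ 2211.8 kW (5 s.f.)

2211.8 kW


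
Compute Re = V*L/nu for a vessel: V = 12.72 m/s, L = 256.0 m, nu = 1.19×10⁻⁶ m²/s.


Formula: Re = V * L / nu
Step 1 — V * L = 12.72 * 256.0 = 3256.32 m^2/s
Step 2 — Re = 3256.32 / 1.19e-6 = 2.74e+09

2.74e+09


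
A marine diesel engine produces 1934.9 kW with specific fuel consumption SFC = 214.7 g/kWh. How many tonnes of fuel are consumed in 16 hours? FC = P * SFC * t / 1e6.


Formula: FC (tonnes) = P * SFC * t / 1,000,000
Step 1 — P * SFC * t = 1934.9 * 214.7 * 16 = 6646768.48 g
Step 2 — FC (tonnes) = 6646768.48 / 1,000,000 ≈ 6.6468 tonnes (5 s.f.)

6.6468 tonnes


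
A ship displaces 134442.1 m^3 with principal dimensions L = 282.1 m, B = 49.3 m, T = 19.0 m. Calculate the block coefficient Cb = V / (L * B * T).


Formula: Cb = V / (L * B * T)
Step 1 — L * B * T = 282.1 * 49.3 * 19.0 = 264243.07 m^3
Step 2 — Cb = 134442.1 / 264243.07 ≈ 0.50878 (5 s.f.)

0.50878


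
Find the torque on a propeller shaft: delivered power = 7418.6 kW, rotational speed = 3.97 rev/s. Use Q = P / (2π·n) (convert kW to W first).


Formula: Q = P_W / (2 * pi * n)
Step 1 — P_W = 7418.6 kW * 1000 = 7418600.0 W
Step 2 — 2 * pi * n = 2 * pi * 3.97 = 24.944246
Step 3 — Q = 7418600.0 / 24.944246 ≈ 297410 N·m (5 s.f.)

297410 N·m


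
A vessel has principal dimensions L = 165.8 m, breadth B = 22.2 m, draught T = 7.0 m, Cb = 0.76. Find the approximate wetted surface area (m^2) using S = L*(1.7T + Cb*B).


Formula: S = 1.7*L*T + V/T with V = Cb*L*B*T, i.e. S = L * (1.7*T + Cb*B)
Step 1 — 1.7*T = 1.7 * 7.0 = 11.9 m
Step 2 — Cb*B = 0.76 * 22.2 = 16.872 m
Step 3 — 1.7*T + Cb*B = 11.9 + 16.872 = 28.772 m
Step 4 — S = 165.8 * 28.772 ≈ 4770.4 m^2 (5 s.f.)

4770.4 m^2


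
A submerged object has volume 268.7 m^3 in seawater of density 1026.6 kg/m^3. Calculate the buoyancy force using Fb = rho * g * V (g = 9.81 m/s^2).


Formula: Fb = rho * g * V
Substituting: Fb = 1026.6 * 9.81 * 268.7
Intermediate: 1026.6 * 9.81 = 10070.946
Result: Fb = 10070.946 * 268.7 ≈ 2706100 N (5 s.f.)

2706100 N


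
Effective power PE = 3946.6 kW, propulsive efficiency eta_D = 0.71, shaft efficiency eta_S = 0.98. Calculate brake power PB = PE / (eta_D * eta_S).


Formula: PB = PE / (eta_D * eta_S)
Step 1 — combined efficiency = eta_D * eta_S = 0.71 * 0.98 = 0.6958
Step 2 — PB = 3946.6 / 0.6958 ≈ 5672.0 kW (5 s.f.)

5672.0 kW


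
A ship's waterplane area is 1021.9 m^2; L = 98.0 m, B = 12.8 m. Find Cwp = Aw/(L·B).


Formula: Cwp = Aw / (L * B)
Step 1 — L * B = 98.0 * 12.8 = 1254.4 m^2
Step 2 — Cwp = 1021.9 / 1254.4 ≈ 0.81465 (5 s.f.)

0.81465


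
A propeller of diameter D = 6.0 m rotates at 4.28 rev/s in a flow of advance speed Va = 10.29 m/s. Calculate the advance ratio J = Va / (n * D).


Formula: J = Va / (n * D)
Step 1 — n * D = 4.28 * 6.0 = 25.68
Step 2 — J = 10.29 / 25.68 ≈ 0.40070 (5 s.f.)

0.40070


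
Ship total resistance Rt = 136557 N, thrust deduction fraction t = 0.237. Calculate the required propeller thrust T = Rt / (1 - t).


Formula: T = Rt / (1 - t)
Step 1 — (1 - t) = 1 - 0.237 = 0.763
Step 2 — T = 136557 / 0.763 ≈ 178970 N (5 s.f.)

178970 N


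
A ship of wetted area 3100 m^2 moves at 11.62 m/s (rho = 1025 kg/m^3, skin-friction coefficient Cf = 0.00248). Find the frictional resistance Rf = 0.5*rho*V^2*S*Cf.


Formula: Rf = 0.5 * rho * V^2 * S * Cf
Step 1 — V^2 = 11.62^2 = 135.0244
Step 2 — 0.5 * rho * V^2 = 0.5 * 1025 * 135.0244 = 69200.005
Step 3 — Rf = 69200.005 * 3100 * 0.00248 ≈ 532010 N (5 s.f.)

532010 N


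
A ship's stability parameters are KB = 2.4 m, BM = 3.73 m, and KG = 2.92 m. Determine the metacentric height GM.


Formula: GM = KB + BM - KG
Step 1 — KM = KB + BM = 2.4 + 3.73 = 6.13 m
Step 2 — GM = KM - KG = 6.13 - 2.92 = 3.21 m

3.21 m


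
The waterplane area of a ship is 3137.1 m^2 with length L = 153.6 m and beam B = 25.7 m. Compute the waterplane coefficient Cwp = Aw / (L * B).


Formula: Cwp = Aw / (L * B)
Step 1 — L * B = 153.6 * 25.7 = 3947.52 m^2
Step 2 — Cwp = 3137.1 / 3947.52 ≈ 0.79470 (5 s.f.)

0.79470


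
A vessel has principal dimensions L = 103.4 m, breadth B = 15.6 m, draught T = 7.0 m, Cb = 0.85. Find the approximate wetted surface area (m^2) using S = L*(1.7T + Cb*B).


Formula: S = 1.7*L*T + V/T with V = Cb*L*B*T, i.e. S = L * (1.7*T + Cb*B)
Step 1 — 1.7*T = 1.7 * 7.0 = 11.9 m
Step 2 — Cb*B = 0.85 * 15.6 = 13.26 m
Step 3 — 1.7*T + Cb*B = 11.9 + 13.26 = 25.16 m
Step 4 — S = 103.4 * 25.16 ≈ 2601.5 m^2 (5 s.f.)

2601.5 m^2


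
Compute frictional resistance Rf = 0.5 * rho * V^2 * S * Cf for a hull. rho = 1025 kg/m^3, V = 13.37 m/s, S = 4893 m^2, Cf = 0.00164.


Formula: Rf = 0.5 * rho * V^2 * S * Cf
Step 1 — V^2 = 13.37^2 = 178.7569
Step 2 — 0.5 * rho * V^2 = 0.5 * 1025 * 178.7569 = 91612.91125
Step 3 — Rf = 91612.91125 * 4893 * 0.00164 ≈ 735150 N (5 s.f.)

735150 N


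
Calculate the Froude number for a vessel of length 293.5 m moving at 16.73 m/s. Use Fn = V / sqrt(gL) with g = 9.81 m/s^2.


Formula: Fn = V / sqrt(g * L)
Step 1 — g * L = 9.81 * 293.5 = 2879.235
Step 2 — sqrt(g * L) = sqrt(2879.235) = 53.658504
Step 3 — Fn = 16.73 / 53.658504 ≈ 0.31179 (5 s.f.)

0.31179


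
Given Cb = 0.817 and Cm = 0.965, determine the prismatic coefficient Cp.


Formula: Cp = Cb / Cm
Substituting: Cp = 0.817 / 0.965
Result: Cp ≈ 0.84663 (5 s.f.)

0.84663


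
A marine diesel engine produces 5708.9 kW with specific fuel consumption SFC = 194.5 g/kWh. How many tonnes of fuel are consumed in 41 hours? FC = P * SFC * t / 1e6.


Formula: FC (tonnes) = P * SFC * t / 1,000,000
Step 1 — P * SFC * t = 5708.9 * 194.5 * 41 = 45525623.05 g
Step 2 — FC (tonnes) = 45525623.05 / 1,000,000 ≈ 45.526 tonnes (5 s.f.)

45.526 tonnes


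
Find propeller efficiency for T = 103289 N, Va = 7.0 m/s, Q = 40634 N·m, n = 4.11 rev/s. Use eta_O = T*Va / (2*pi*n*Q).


Formula: eta = T * Va / (2 * pi * n * Q)
Step 1 — numerator = T * Va = 103289 * 7.0 = 723023.0
Step 2 — 2 * pi * n = 2 * pi * 4.11 = 25.823892
Step 3 — denominator = 25.823892 * 40634 = 1049328.03
Step 4 — eta = 723023.0 / 1049328.03 ≈ 0.68903 (5 s.f.)

0.68903


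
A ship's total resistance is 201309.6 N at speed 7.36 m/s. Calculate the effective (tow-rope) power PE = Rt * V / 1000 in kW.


Formula: PE = Rt * V / 1000 (kW)
Step 1 — PE (W) = 201309.6 * 7.36 = 1481638.656 W
Step 2 — PE (kW) = 1481638.656 / 1000 ≈ 1481.6 kW (5 s.f.)

1481.6 kW


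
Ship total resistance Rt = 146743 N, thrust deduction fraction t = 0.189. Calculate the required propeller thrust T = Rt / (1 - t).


Formula: T = Rt / (1 - t)
Step 1 — (1 - t) = 1 - 0.189 = 0.811
Step 2 — T = 146743 / 0.811 ≈ 180940 N (5 s.f.)

180940 N


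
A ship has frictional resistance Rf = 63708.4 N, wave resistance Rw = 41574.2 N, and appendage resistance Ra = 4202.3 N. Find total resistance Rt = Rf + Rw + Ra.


Formula: Rt = Rf + Rw + Ra
Substituting: Rt = 63708.4 + 41574.2 + 4202.3
Result: Rt = 109484.9 N

109484.9 N


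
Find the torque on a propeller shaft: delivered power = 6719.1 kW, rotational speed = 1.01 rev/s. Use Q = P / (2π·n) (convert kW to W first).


Formula: Q = P_W / (2 * pi * n)
Step 1 — P_W = 6719.1 kW * 1000 = 6719100.0 W
Step 2 — 2 * pi * n = 2 * pi * 1.01 = 6.346017
Step 3 — Q = 6719100.0 / 6.346017 ≈ 1058800 N·m (5 s.f.)

1058800 N·m


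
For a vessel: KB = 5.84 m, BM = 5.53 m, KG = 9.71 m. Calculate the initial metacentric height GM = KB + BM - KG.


Formula: GM = KB + BM - KG
Step 1 — KM = KB + BM = 5.84 + 5.53 = 11.37 m
Step 2 — GM = KM - KG = 11.37 - 9.71 = 1.66 m

1.66 m


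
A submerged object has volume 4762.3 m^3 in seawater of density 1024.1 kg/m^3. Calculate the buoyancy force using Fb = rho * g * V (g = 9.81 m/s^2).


Formula: Fb = rho * g * V
Substituting: Fb = 1024.1 * 9.81 * 4762.3
Intermediate: 1024.1 * 9.81 = 10046.421
Result: Fb = 10046.421 * 4762.3 ≈ 47844000 N (5 s.f.)

47844000 N


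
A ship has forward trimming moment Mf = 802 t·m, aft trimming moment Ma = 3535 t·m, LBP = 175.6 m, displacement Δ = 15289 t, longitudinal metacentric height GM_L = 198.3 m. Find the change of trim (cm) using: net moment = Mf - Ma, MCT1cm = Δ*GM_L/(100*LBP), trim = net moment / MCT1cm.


Formula: net trimming moment = Mf - Ma; MCT1cm = Δ*GM_L/(100*LBP); trim = net moment / MCT1cm
Step 1 — net trimming moment = 802 - 3535 = -2733 t·m
Step 2 — MCT1cm = 15289 * 198.3 / (100 * 175.6) = 172.6543 t·m/cm
Step 3 — trim = -2733 / 172.6543 ≈ -15.829 cm (5 s.f.)

-15.829 cm


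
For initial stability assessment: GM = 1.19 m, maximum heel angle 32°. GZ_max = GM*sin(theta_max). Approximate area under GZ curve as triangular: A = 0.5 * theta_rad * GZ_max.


Formula: GZ_max = GM * sin(theta); Area = 0.5 * theta_rad * GZ_max
Step 1 — GZ_max = 1.19 * sin(32°) = 1.19 * 0.529919 = 0.630604 m
Step 2 — theta_rad = 32 * pi/180 = 0.558505 rad
Step 3 — Area = 0.5 * 0.558505 * 0.630604 ≈ 0.17610 m·rad (5 s.f.)

0.17610 m·rad


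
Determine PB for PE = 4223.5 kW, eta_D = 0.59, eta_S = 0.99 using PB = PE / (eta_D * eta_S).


Formula: PB = PE / (eta_D * eta_S)
Step 1 — combined efficiency = eta_D * eta_S = 0.59 * 0.99 = 0.5841
Step 2 — PB = 4223.5 / 0.5841 ≈ 7230.8 kW (5 s.f.)

7230.8 kW


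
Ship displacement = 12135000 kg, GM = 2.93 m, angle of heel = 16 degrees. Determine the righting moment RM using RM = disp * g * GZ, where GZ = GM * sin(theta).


Formula: GZ = GM * sin(theta); RM = disp * g * GZ
Step 1 — GZ = 2.93 * sin(16°) = 2.93 * 0.275637 = 0.807616 m
Step 2 — RM = 12135000 * 9.81 * 0.807616 ≈ 96142000 N·m (5 s.f.)

96142000 N·m


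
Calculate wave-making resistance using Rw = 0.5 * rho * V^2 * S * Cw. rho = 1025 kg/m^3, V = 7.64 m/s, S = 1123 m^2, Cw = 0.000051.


Formula: Rw = 0.5 * rho * V^2 * S * Cw
Step 1 — V^2 = 7.64^2 = 58.3696
Step 2 — 0.5 * rho * V^2 = 0.5 * 1025 * 58.3696 = 29914.42
Step 3 — Rw = 29914.42 * 1123 * 0.000051 ≈ 1713.3 N (5 s.f.)

1713.3 N


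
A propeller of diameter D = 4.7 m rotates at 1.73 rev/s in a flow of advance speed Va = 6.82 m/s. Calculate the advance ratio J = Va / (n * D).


Formula: J = Va / (n * D)
Step 1 — n * D = 1.73 * 4.7 = 8.131
Step 2 — J = 6.82 / 8.131 ≈ 0.83877 (5 s.f.)

0.83877


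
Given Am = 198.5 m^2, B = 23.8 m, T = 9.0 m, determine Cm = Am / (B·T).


Formula: Cm = Am / (B * T)
Step 1 — B * T = 23.8 * 9.0 = 214.2 m^2
Step 2 — Cm = 198.5 / 214.2 ≈ 0.92670 (5 s.f.)

0.92670


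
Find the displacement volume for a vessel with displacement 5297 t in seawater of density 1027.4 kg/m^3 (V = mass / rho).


Formula: V = mass / rho
Step 1 — convert tonnes to kg: 5297 t * 1000 = 5297000 kg
Step 2 — V = 5297000 / 1027.4 ≈ 5155.7 m^3 (5 s.f.)

5155.7 m^3


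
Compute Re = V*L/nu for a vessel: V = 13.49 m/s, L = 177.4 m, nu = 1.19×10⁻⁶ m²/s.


Formula: Re = V * L / nu
Step 1 — V * L = 13.49 * 177.4 = 2393.126 m^2/s
Step 2 — Re = 2393.126 / 1.19e-6 = 2.01e+09

2.01e+09


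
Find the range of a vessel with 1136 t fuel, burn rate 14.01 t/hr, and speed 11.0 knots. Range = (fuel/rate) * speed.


Formula: endurance = fuel / rate; range = endurance * speed
Step 1 — endurance = 1136 / 14.01 = 81.0849 hours
Step 2 — range = 81.0849 * 11.0 ≈ 891.93 nautical miles (5 s.f.)

891.93 NM


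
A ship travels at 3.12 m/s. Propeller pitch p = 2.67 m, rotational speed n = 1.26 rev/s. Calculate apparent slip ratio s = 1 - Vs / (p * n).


Formula: s = 1 - Vs / (p * n)
Step 1 — p * n = 2.67 * 1.26 = 3.3642
Step 2 — Vs / (p*n) = 3.12 / 3.3642 = 0.927412 (6 d.p.)
Step 3 — s = 1 - 0.927412 = 0.072588

0.072588


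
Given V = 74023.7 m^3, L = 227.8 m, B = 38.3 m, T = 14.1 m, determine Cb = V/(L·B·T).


Formula: Cb = V / (L * B * T)
Step 1 — L * B * T = 227.8 * 38.3 * 14.1 = 123018.834 m^3
Step 2 — Cb = 74023.7 / 123018.834 ≈ 0.60173 (5 s.f.)

0.60173


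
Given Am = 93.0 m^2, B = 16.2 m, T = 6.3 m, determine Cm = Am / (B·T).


Formula: Cm = Am / (B * T)
Step 1 — B * T = 16.2 * 6.3 = 102.06 m^2
Step 2 — Cm = 93.0 / 102.06 ≈ 0.91123 (5 s.f.)

0.91123


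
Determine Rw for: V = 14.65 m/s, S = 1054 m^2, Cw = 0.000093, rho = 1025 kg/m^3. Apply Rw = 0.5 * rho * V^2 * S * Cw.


Formula: Rw = 0.5 * rho * V^2 * S * Cw
Step 1 — V^2 = 14.65^2 = 214.6225
Step 2 — 0.5 * rho * V^2 = 0.5 * 1025 * 214.6225 = 109994.03125
Step 3 — Rw = 109994.03125 * 1054 * 0.000093 ≈ 10782 N (5 s.f.)

10782 N


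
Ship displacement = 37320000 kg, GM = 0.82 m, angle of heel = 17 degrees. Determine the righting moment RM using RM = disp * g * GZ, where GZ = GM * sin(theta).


Formula: GZ = GM * sin(theta); RM = disp * g * GZ
Step 1 — GZ = 0.82 * sin(17°) = 0.82 * 0.292372 = 0.239745 m
Step 2 — RM = 37320000 * 9.81 * 0.239745 ≈ 87773000 N·m (5 s.f.)

87773000 N·m


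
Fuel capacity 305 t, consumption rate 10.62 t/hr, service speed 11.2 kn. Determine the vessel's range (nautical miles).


Formula: endurance = fuel / rate; range = endurance * speed
Step 1 — endurance = 305 / 10.62 = 28.7194 hours
Step 2 — range = 28.7194 * 11.2 ≈ 321.66 nautical miles (5 s.f.)

321.66 NM


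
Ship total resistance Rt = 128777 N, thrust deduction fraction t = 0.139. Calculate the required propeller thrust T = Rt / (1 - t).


Formula: T = Rt / (1 - t)
Step 1 — (1 - t) = 1 - 0.139 = 0.861
Step 2 — T = 128777 / 0.861 ≈ 149570 N (5 s.f.)

149570 N


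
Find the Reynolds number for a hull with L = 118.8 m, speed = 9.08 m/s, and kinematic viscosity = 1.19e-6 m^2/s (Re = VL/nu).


Formula: Re = V * L / nu
Step 1 — V * L = 9.08 * 118.8 = 1078.704 m^2/s
Step 2 — Re = 1078.704 / 1.19e-6 = 9.06e+08

9.06e+08


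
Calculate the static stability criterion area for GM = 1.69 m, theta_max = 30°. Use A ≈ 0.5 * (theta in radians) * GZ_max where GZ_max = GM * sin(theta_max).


Formula: GZ_max = GM * sin(theta); Area = 0.5 * theta_rad * GZ_max
Step 1 — GZ_max = 1.69 * sin(30°) = 1.69 * 0.5 = 0.845 m
Step 2 — theta_rad = 30 * pi/180 = 0.523599 rad
Step 3 — Area = 0.5 * 0.523599 * 0.845 ≈ 0.22122 m·rad (5 s.f.)

0.22122 m·rad


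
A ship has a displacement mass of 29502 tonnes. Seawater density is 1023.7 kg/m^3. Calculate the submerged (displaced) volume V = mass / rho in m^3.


Formula: V = mass / rho
Step 1 — convert tonnes to kg: 29502 t * 1000 = 29502000 kg
Step 2 — V = 29502000 / 1023.7 ≈ 28819 m^3 (5 s.f.)

28819 m^3


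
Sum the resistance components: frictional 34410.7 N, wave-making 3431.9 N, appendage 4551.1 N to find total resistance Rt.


Formula: Rt = Rf + Rw + Ra
Substituting: Rt = 34410.7 + 3431.9 + 4551.1
Result: Rt = 42393.7 N

42393.7 N
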